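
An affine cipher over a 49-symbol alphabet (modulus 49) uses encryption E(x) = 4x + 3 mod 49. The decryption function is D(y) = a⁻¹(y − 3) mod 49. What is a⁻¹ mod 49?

gcd(49, 4) by repeated division:
49 = 12·4 + 1
4 = 4·1 + 0
gcd = 1, so the inverse exists. Back-substitute:
1 = 49 − 12·4
Thus 4·(-12) ≡ 1 (mod 49); reducing, -12 mod 49 = 37.

37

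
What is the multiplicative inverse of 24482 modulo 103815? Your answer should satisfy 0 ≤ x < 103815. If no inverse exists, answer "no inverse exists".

gcd(103815, 24482) by repeated division:
103815 = 4×24482 + 5887
24482 = 4×5887 + 934
5887 = 6×934 + 283
934 = 3×283 + 85
283 = 3×85 + 28
85 = 3×28 + 1
28 = 28×1 + 0
Since gcd(24482, 103815) = 1, back-substitute to write 1 as a combination:
1 = 85 − 3·28
1 = −3·283 + 10·85
1 = 10·934 − 33·283
1 = −33·5887 + 208·934
1 = 208·24482 − 865·5887
1 = −865·103815 + 3668·24482
So 24482·3668 ≡ 1 (mod 103815).

3668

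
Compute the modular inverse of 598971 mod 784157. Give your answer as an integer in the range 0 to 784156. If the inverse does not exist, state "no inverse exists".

748736

Apply the Euclidean algorithm to 784157 and 598971:
784157 = 1*598971 + 185186
598971 = 3*185186 + 43413
185186 = 4*43413 + 11534
43413 = 3*11534 + 8811
11534 = 1*8811 + 2723
8811 = 3*2723 + 642
2723 = 4*642 + 155
642 = 4*155 + 22
155 = 7*22 + 1
22 = 22*1 + 0
The gcd is 1. Working backward:
1 = 155 − 7·22
1 = −7·642 + 29·155
1 = 29·2723 − 123·642
1 = −123·8811 + 398·2723
1 = 398·11534 − 521·8811
1 = −521·43413 + 1961·11534
1 = 1961·185186 − 8365·43413
1 = −8365·598971 + 27056·185186
1 = 27056·784157 − 35421·598971
Thus 598971·(-35421) ≡ 1 (mod 784157); reducing, -35421 mod 784157 = 748736.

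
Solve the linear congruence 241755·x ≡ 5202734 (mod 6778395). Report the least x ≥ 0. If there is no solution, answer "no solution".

gcd(241755, 6778395):
6778395 = 28×241755 + 9255
241755 = 26×9255 + 1125
9255 = 8×1125 + 255
1125 = 4×255 + 105
255 = 2×105 + 45
105 = 2×45 + 15
45 = 3×15 + 0
gcd = 15, but 15 ∤ 5202734, so the congruence has no solution.

no solution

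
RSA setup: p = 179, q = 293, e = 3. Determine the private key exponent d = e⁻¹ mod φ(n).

34651

φ(n) = (p−1)(q−1) = 178·292 = 51976.
Need d with 3·d ≡ 1 (mod 51976). Apply the extended Euclidean algorithm:
51976 = 17325*3 + 1
3 = 3*1 + 0
Back-substitute:
1 = 51976 − 17325·3
So 3·(-17325) ≡ 1 (mod 51976), hence d ≡ -17325 ≡ 34651 (mod 51976).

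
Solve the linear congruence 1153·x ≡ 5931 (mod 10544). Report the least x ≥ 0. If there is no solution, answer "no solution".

5931

First find gcd(1153, 10544):
10544 = 9·1153 + 167
1153 = 6·167 + 151
167 = 1·151 + 16
151 = 9·16 + 7
16 = 2·7 + 2
7 = 3·2 + 1
2 = 2·1 + 0
gcd = 1, so a unique solution mod 10544 exists.
Back-substitute for the Bézout coefficients:
1 = 7 − 3·2
1 = −3·16 + 7·7
1 = 7·151 − 66·16
1 = −66·167 + 73·151
1 = 73·1153 − 504·167
1 = −504·10544 + 4609·1153
So 1153·(4609) ≡ 1 (mod 10544), giving 1153⁻¹ ≡ 4609.
x ≡ 1153⁻¹·5931 ≡ 4609·5931 ≡ 5931 (mod 10544).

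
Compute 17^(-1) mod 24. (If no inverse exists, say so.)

17

Apply the Euclidean algorithm to 24 and 17:
24 = 1·17 + 7
17 = 2·7 + 3
7 = 2·3 + 1
3 = 3·1 + 0
Since gcd(17, 24) = 1, back-substitute to write 1 as a combination:
1 = 7 − 2·3
1 = −2·17 + 5·7
1 = 5·24 − 7·17
Thus 17·(-7) ≡ 1 (mod 24); reducing, -7 mod 24 = 17.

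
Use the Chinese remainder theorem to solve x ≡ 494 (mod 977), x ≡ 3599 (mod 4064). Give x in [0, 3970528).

Write x = 494 + 977·k. Then 977·k ≡ 3599 − 494 ≡ 3105 (mod 4064).
Need 977⁻¹ mod 4064. Extended Euclid on (4064, 977):
4064 = 4·977 + 156
977 = 6·156 + 41
156 = 3·41 + 33
41 = 1·33 + 8
33 = 4·8 + 1
8 = 8·1 + 0
Back-substitute:
1 = 33 − 4·8
1 = −4·41 + 5·33
1 = 5·156 − 19·41
1 = −19·977 + 119·156
1 = 119·4064 − 495·977
977⁻¹ ≡ 3569 (mod 4064), so k ≡ 3569·3105 ≡ 3281 (mod 4064).
x = 494 + 977·3281 = 3206031.

3206031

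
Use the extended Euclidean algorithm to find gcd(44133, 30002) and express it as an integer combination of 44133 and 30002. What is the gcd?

Euclidean algorithm:
44133 = 1*30002 + 14131
30002 = 2*14131 + 1740
14131 = 8*1740 + 211
1740 = 8*211 + 52
211 = 4*52 + 3
52 = 17*3 + 1
3 = 3*1 + 0
gcd(44133, 30002) = 1.
Back-substituting:
1 = 52 − 17·3
1 = −17·211 + 69·52
1 = 69·1740 − 569·211
1 = −569·14131 + 4621·1740
1 = 4621·30002 − 9811·14131
1 = −9811·44133 + 14432·30002
So 1 = (-9811)·44133 + (14432)·30002.

1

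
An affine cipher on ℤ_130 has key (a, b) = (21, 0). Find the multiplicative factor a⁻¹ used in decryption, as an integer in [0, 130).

Apply the Euclidean algorithm to 130 and 21:
130 = 6*21 + 4
21 = 5*4 + 1
4 = 4*1 + 0
The gcd is 1. Working backward:
1 = 21 − 5·4
1 = −5·130 + 31·21
So 21·31 ≡ 1 (mod 130).

31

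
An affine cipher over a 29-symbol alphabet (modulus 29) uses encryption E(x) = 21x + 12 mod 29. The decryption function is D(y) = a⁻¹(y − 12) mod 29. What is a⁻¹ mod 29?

Extended Euclidean algorithm:
29 = 1×21 + 8
21 = 2×8 + 5
8 = 1×5 + 3
5 = 1×3 + 2
3 = 1×2 + 1
2 = 2×1 + 0
The gcd is 1. Working backward:
1 = 3 − 2
1 = −5 + 2·3
1 = 2·8 − 3·5
1 = −3·21 + 8·8
1 = 8·29 − 11·21
Thus 21·(-11) ≡ 1 (mod 29); reducing, -11 mod 29 = 18.

18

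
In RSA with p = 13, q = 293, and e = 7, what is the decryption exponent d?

φ(n) = (p−1)(q−1) = 12·292 = 3504.
Need d with 7·d ≡ 1 (mod 3504). Apply the extended Euclidean algorithm:
3504 = 500·7 + 4
7 = 1·4 + 3
4 = 1·3 + 1
3 = 3·1 + 0
Back-substitute:
1 = 4 − 3
1 = −7 + 2·4
1 = 2·3504 − 1001·7
So 7·(-1001) ≡ 1 (mod 3504), hence d ≡ -1001 ≡ 2503 (mod 3504).

2503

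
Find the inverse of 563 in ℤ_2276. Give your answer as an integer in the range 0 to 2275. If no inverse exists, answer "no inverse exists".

Run Euclid on (2276, 563):
2276 = 4×563 + 24
563 = 23×24 + 11
24 = 2×11 + 2
11 = 5×2 + 1
2 = 2×1 + 0
Since gcd(563, 2276) = 1, back-substitute to write 1 as a combination:
1 = 11 − 5·2
1 = −5·24 + 11·11
1 = 11·563 − 258·24
1 = −258·2276 + 1043·563
So 563·1043 ≡ 1 (mod 2276).

1043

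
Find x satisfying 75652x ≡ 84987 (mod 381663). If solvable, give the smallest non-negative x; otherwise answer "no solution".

28026

First find gcd(75652, 381663):
381663 = 5×75652 + 3403
75652 = 22×3403 + 786
3403 = 4×786 + 259
786 = 3×259 + 9
259 = 28×9 + 7
9 = 1×7 + 2
7 = 3×2 + 1
2 = 2×1 + 0
gcd = 1, so a unique solution mod 381663 exists.
Back-substitute for the Bézout coefficients:
1 = 7 − 3·2
1 = −3·9 + 4·7
1 = 4·259 − 115·9
1 = −115·786 + 349·259
1 = 349·3403 − 1511·786
1 = −1511·75652 + 33591·3403
1 = 33591·381663 − 169466·75652
So 75652·(-169466) ≡ 1 (mod 381663), giving 75652⁻¹ ≡ 212197.
x ≡ 75652⁻¹·84987 ≡ 212197·84987 ≡ 28026 (mod 381663).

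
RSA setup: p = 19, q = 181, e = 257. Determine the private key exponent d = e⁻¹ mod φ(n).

353

φ(n) = (p−1)(q−1) = 18·180 = 3240.
Need d with 257·d ≡ 1 (mod 3240). Apply the extended Euclidean algorithm:
3240 = 12*257 + 156
257 = 1*156 + 101
156 = 1*101 + 55
101 = 1*55 + 46
55 = 1*46 + 9
46 = 5*9 + 1
9 = 9*1 + 0
Back-substitute:
1 = 46 − 5·9
1 = −5·55 + 6·46
1 = 6·101 − 11·55
1 = −11·156 + 17·101
1 = 17·257 − 28·156
1 = −28·3240 + 353·257
So 257·353 ≡ 1 (mod 3240), hence d = 353.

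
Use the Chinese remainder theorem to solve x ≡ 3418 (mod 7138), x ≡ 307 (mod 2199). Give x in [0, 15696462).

Write x = 3418 + 7138·k. Then 7138·k ≡ 307 − 3418 ≡ 1287 (mod 2199).
Need 7138⁻¹ mod 2199. Extended Euclid on (2199, 541):
2199 = 4*541 + 35
541 = 15*35 + 16
35 = 2*16 + 3
16 = 5*3 + 1
3 = 3*1 + 0
Back-substitute:
1 = 16 − 5·3
1 = −5·35 + 11·16
1 = 11·541 − 170·35
1 = −170·2199 + 691·541
7138⁻¹ ≡ 691 (mod 2199), so k ≡ 691·1287 ≡ 921 (mod 2199).
x = 3418 + 7138·921 = 6577516.

6577516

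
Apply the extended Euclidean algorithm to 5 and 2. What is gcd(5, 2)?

1

Repeated division:
5 = 2·2 + 1
2 = 2·1 + 0
gcd(5, 2) = 1.
Working backward:
1 = 5 − 2·2
So 1 = (1)·5 + (-2)·2.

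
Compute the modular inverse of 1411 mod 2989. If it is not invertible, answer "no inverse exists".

Apply the Euclidean algorithm to 2989 and 1411:
2989 = 2×1411 + 167
1411 = 8×167 + 75
167 = 2×75 + 17
75 = 4×17 + 7
17 = 2×7 + 3
7 = 2×3 + 1
3 = 3×1 + 0
gcd = 1, so the inverse exists. Back-substitute:
1 = 7 − 2·3
1 = −2·17 + 5·7
1 = 5·75 − 22·17
1 = −22·167 + 49·75
1 = 49·1411 − 414·167
1 = −414·2989 + 877·1411
So 1411·877 ≡ 1 (mod 2989).

877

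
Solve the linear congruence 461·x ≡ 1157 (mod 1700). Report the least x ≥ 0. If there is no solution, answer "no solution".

1437

First find gcd(461, 1700):
1700 = 3·461 + 317
461 = 1·317 + 144
317 = 2·144 + 29
144 = 4·29 + 28
29 = 1·28 + 1
28 = 28·1 + 0
gcd = 1, so a unique solution mod 1700 exists.
Back-substitute for the Bézout coefficients:
1 = 29 − 28
1 = −144 + 5·29
1 = 5·317 − 11·144
1 = −11·461 + 16·317
1 = 16·1700 − 59·461
So 461·(-59) ≡ 1 (mod 1700), giving 461⁻¹ ≡ 1641.
x ≡ 461⁻¹·1157 ≡ 1641·1157 ≡ 1437 (mod 1700).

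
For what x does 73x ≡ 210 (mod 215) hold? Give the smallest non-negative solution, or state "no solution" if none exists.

50

First find gcd(73, 215):
215 = 2·73 + 69
73 = 1·69 + 4
69 = 17·4 + 1
4 = 4·1 + 0
gcd = 1, so a unique solution mod 215 exists.
Back-substitute for the Bézout coefficients:
1 = 69 − 17·4
1 = −17·73 + 18·69
1 = 18·215 − 53·73
So 73·(-53) ≡ 1 (mod 215), giving 73⁻¹ ≡ 162.
x ≡ 73⁻¹·210 ≡ 162·210 ≡ 50 (mod 215).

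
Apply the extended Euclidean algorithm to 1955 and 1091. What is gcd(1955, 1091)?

Apply Euclid's algorithm to 1955 and 1091:
1955 = 1*1091 + 864
1091 = 1*864 + 227
864 = 3*227 + 183
227 = 1*183 + 44
183 = 4*44 + 7
44 = 6*7 + 2
7 = 3*2 + 1
2 = 2*1 + 0
gcd(1955, 1091) = 1.
Working backward:
1 = 7 − 3·2
1 = −3·44 + 19·7
1 = 19·183 − 79·44
1 = −79·227 + 98·183
1 = 98·864 − 373·227
1 = −373·1091 + 471·864
1 = 471·1955 − 844·1091
So 1 = (471)·1955 + (-844)·1091.

1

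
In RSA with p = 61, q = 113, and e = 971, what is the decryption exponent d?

φ(n) = (p−1)(q−1) = 60·112 = 6720.
Need d with 971·d ≡ 1 (mod 6720). Apply the extended Euclidean algorithm:
6720 = 6×971 + 894
971 = 1×894 + 77
894 = 11×77 + 47
77 = 1×47 + 30
47 = 1×30 + 17
30 = 1×17 + 13
17 = 1×13 + 4
13 = 3×4 + 1
4 = 4×1 + 0
Back-substitute:
1 = 13 − 3·4
1 = −3·17 + 4·13
1 = 4·30 − 7·17
1 = −7·47 + 11·30
1 = 11·77 − 18·47
1 = −18·894 + 209·77
1 = 209·971 − 227·894
1 = −227·6720 + 1571·971
So 971·1571 ≡ 1 (mod 6720), hence d = 1571.

1571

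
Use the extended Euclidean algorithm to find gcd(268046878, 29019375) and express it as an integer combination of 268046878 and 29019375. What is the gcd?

Repeated division:
268046878 = 9*29019375 + 6872503
29019375 = 4*6872503 + 1529363
6872503 = 4*1529363 + 755051
1529363 = 2*755051 + 19261
755051 = 39*19261 + 3872
19261 = 4*3872 + 3773
3872 = 1*3773 + 99
3773 = 38*99 + 11
99 = 9*11 + 0
gcd(268046878, 29019375) = 11.
Working backward:
11 = 3773 − 38·99
11 = −38·3872 + 39·3773
11 = 39·19261 − 194·3872
11 = −194·755051 + 7605·19261
11 = 7605·1529363 − 15404·755051
11 = −15404·6872503 + 69221·1529363
11 = 69221·29019375 − 292288·6872503
11 = −292288·268046878 + 2699813·29019375
So 11 = (-292288)·268046878 + (2699813)·29019375.

11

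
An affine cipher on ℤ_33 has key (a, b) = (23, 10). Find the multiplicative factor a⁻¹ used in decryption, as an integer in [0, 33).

23

gcd(33, 23) by repeated division:
33 = 1·23 + 10
23 = 2·10 + 3
10 = 3·3 + 1
3 = 3·1 + 0
Since gcd(23, 33) = 1, back-substitute to write 1 as a combination:
1 = 10 − 3·3
1 = −3·23 + 7·10
1 = 7·33 − 10·23
Hence 23⁻¹ ≡ -10 ≡ 23 (mod 33).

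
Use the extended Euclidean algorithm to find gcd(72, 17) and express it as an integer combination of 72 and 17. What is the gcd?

1

Repeated division:
72 = 4·17 + 4
17 = 4·4 + 1
4 = 4·1 + 0
gcd(72, 17) = 1.
Working backward:
1 = 17 − 4·4
1 = −4·72 + 17·17
So 1 = (-4)·72 + (17)·17.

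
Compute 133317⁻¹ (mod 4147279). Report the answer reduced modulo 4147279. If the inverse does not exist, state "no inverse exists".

959912

Extended Euclidean algorithm:
4147279 = 31*133317 + 14452
133317 = 9*14452 + 3249
14452 = 4*3249 + 1456
3249 = 2*1456 + 337
1456 = 4*337 + 108
337 = 3*108 + 13
108 = 8*13 + 4
13 = 3*4 + 1
4 = 4*1 + 0
The gcd is 1. Working backward:
1 = 13 − 3·4
1 = −3·108 + 25·13
1 = 25·337 − 78·108
1 = −78·1456 + 337·337
1 = 337·3249 − 752·1456
1 = −752·14452 + 3345·3249
1 = 3345·133317 − 30857·14452
1 = −30857·4147279 + 959912·133317
So 133317·959912 ≡ 1 (mod 4147279).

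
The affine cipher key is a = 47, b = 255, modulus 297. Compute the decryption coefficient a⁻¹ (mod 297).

158

Run Euclid on (297, 47):
297 = 6·47 + 15
47 = 3·15 + 2
15 = 7·2 + 1
2 = 2·1 + 0
Since gcd(47, 297) = 1, back-substitute to write 1 as a combination:
1 = 15 − 7·2
1 = −7·47 + 22·15
1 = 22·297 − 139·47
Thus 47·(-139) ≡ 1 (mod 297); reducing, -139 mod 297 = 158.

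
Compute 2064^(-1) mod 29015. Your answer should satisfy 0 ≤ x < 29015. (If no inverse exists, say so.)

21944

gcd(29015, 2064) by repeated division:
29015 = 14×2064 + 119
2064 = 17×119 + 41
119 = 2×41 + 37
41 = 1×37 + 4
37 = 9×4 + 1
4 = 4×1 + 0
The gcd is 1. Working backward:
1 = 37 − 9·4
1 = −9·41 + 10·37
1 = 10·119 − 29·41
1 = −29·2064 + 503·119
1 = 503·29015 − 7071·2064
Hence 2064⁻¹ ≡ -7071 ≡ 21944 (mod 29015).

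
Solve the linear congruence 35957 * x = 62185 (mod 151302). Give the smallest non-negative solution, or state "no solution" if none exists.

First find gcd(35957, 151302):
151302 = 4·35957 + 7474
35957 = 4·7474 + 6061
7474 = 1·6061 + 1413
6061 = 4·1413 + 409
1413 = 3·409 + 186
409 = 2·186 + 37
186 = 5·37 + 1
37 = 37·1 + 0
gcd = 1, so a unique solution mod 151302 exists.
Back-substitute for the Bézout coefficients:
1 = 186 − 5·37
1 = −5·409 + 11·186
1 = 11·1413 − 38·409
1 = −38·6061 + 163·1413
1 = 163·7474 − 201·6061
1 = −201·35957 + 967·7474
1 = 967·151302 − 4069·35957
So 35957·(-4069) ≡ 1 (mod 151302), giving 35957⁻¹ ≡ 147233.
x ≡ 35957⁻¹·62185 ≡ 147233·62185 ≡ 97481 (mod 151302).

97481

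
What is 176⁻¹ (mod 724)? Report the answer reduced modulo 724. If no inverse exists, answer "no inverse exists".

Compute gcd(176, 724):
724 = 4*176 + 20
176 = 8*20 + 16
20 = 1*16 + 4
16 = 4*4 + 0
The gcd is 4, not 1, hence no inverse exists.

no inverse exists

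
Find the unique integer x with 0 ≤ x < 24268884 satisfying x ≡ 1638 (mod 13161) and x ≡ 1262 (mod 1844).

Write x = 1638 + 13161·k. Then 13161·k ≡ 1262 − 1638 ≡ 1468 (mod 1844).
Need 13161⁻¹ mod 1844. Extended Euclid on (1844, 253):
1844 = 7*253 + 73
253 = 3*73 + 34
73 = 2*34 + 5
34 = 6*5 + 4
5 = 1*4 + 1
4 = 4*1 + 0
Back-substitute:
1 = 5 − 4
1 = −34 + 7·5
1 = 7·73 − 15·34
1 = −15·253 + 52·73
1 = 52·1844 − 379·253
13161⁻¹ ≡ 1465 (mod 1844), so k ≡ 1465·1468 ≡ 516 (mod 1844).
x = 1638 + 13161·516 = 6792714.

6792714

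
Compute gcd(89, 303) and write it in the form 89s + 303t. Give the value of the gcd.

Euclidean algorithm:
303 = 3×89 + 36
89 = 2×36 + 17
36 = 2×17 + 2
17 = 8×2 + 1
2 = 2×1 + 0
gcd(89, 303) = 1.
Express as a combination:
1 = 17 − 8·2
1 = −8·36 + 17·17
1 = 17·89 − 42·36
1 = −42·303 + 143·89
So 1 = (-42)·303 + (143)·89.

1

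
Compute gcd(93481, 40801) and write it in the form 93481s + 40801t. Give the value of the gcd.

Euclidean algorithm:
93481 = 2*40801 + 11879
40801 = 3*11879 + 5164
11879 = 2*5164 + 1551
5164 = 3*1551 + 511
1551 = 3*511 + 18
511 = 28*18 + 7
18 = 2*7 + 4
7 = 1*4 + 3
4 = 1*3 + 1
3 = 3*1 + 0
gcd(93481, 40801) = 1.
Working backward:
1 = 4 − 3
1 = −7 + 2·4
1 = 2·18 − 5·7
1 = −5·511 + 142·18
1 = 142·1551 − 431·511
1 = −431·5164 + 1435·1551
1 = 1435·11879 − 3301·5164
1 = −3301·40801 + 11338·11879
1 = 11338·93481 − 25977·40801
So 1 = (11338)·93481 + (-25977)·40801.

1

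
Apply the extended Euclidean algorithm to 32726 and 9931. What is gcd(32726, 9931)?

Apply Euclid's algorithm to 32726 and 9931:
32726 = 3*9931 + 2933
9931 = 3*2933 + 1132
2933 = 2*1132 + 669
1132 = 1*669 + 463
669 = 1*463 + 206
463 = 2*206 + 51
206 = 4*51 + 2
51 = 25*2 + 1
2 = 2*1 + 0
gcd(32726, 9931) = 1.
Express as a combination:
1 = 51 − 25·2
1 = −25·206 + 101·51
1 = 101·463 − 227·206
1 = −227·669 + 328·463
1 = 328·1132 − 555·669
1 = −555·2933 + 1438·1132
1 = 1438·9931 − 4869·2933
1 = −4869·32726 + 16045·9931
So 1 = (-4869)·32726 + (16045)·9931.

1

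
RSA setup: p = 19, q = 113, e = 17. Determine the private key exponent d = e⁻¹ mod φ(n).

φ(n) = (p−1)(q−1) = 18·112 = 2016.
Need d with 17·d ≡ 1 (mod 2016). Apply the extended Euclidean algorithm:
2016 = 118×17 + 10
17 = 1×10 + 7
10 = 1×7 + 3
7 = 2×3 + 1
3 = 3×1 + 0
Back-substitute:
1 = 7 − 2·3
1 = −2·10 + 3·7
1 = 3·17 − 5·10
1 = −5·2016 + 593·17
So 17·593 ≡ 1 (mod 2016), hence d = 593.

593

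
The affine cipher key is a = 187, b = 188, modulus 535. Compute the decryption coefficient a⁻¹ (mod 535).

gcd(535, 187) by repeated division:
535 = 2*187 + 161
187 = 1*161 + 26
161 = 6*26 + 5
26 = 5*5 + 1
5 = 5*1 + 0
The gcd is 1. Working backward:
1 = 26 − 5·5
1 = −5·161 + 31·26
1 = 31·187 − 36·161
1 = −36·535 + 103·187
So 187·103 ≡ 1 (mod 535).

103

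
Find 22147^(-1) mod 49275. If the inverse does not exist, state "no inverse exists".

Run Euclid on (49275, 22147):
49275 = 2*22147 + 4981
22147 = 4*4981 + 2223
4981 = 2*2223 + 535
2223 = 4*535 + 83
535 = 6*83 + 37
83 = 2*37 + 9
37 = 4*9 + 1
9 = 9*1 + 0
Since gcd(22147, 49275) = 1, back-substitute to write 1 as a combination:
1 = 37 − 4·9
1 = −4·83 + 9·37
1 = 9·535 − 58·83
1 = −58·2223 + 241·535
1 = 241·4981 − 540·2223
1 = −540·22147 + 2401·4981
1 = 2401·49275 − 5342·22147
Hence 22147⁻¹ ≡ -5342 ≡ 43933 (mod 49275).

43933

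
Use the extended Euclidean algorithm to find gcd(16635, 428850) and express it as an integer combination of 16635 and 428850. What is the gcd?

Euclidean algorithm:
428850 = 25×16635 + 12975
16635 = 1×12975 + 3660
12975 = 3×3660 + 1995
3660 = 1×1995 + 1665
1995 = 1×1665 + 330
1665 = 5×330 + 15
330 = 22×15 + 0
gcd(16635, 428850) = 15.
Working backward:
15 = 1665 − 5·330
15 = −5·1995 + 6·1665
15 = 6·3660 − 11·1995
15 = −11·12975 + 39·3660
15 = 39·16635 − 50·12975
15 = −50·428850 + 1289·16635
So 15 = (-50)·428850 + (1289)·16635.

15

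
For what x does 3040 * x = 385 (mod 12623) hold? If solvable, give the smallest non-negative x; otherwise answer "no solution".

9239

First find gcd(3040, 12623):
12623 = 4×3040 + 463
3040 = 6×463 + 262
463 = 1×262 + 201
262 = 1×201 + 61
201 = 3×61 + 18
61 = 3×18 + 7
18 = 2×7 + 4
7 = 1×4 + 3
4 = 1×3 + 1
3 = 3×1 + 0
gcd = 1, so a unique solution mod 12623 exists.
Back-substitute for the Bézout coefficients:
1 = 4 − 3
1 = −7 + 2·4
1 = 2·18 − 5·7
1 = −5·61 + 17·18
1 = 17·201 − 56·61
1 = −56·262 + 73·201
1 = 73·463 − 129·262
1 = −129·3040 + 847·463
1 = 847·12623 − 3517·3040
So 3040·(-3517) ≡ 1 (mod 12623), giving 3040⁻¹ ≡ 9106.
x ≡ 3040⁻¹·385 ≡ 9106·385 ≡ 9239 (mod 12623).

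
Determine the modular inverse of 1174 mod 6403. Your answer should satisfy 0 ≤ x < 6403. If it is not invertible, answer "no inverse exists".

Run Euclid on (6403, 1174):
6403 = 5*1174 + 533
1174 = 2*533 + 108
533 = 4*108 + 101
108 = 1*101 + 7
101 = 14*7 + 3
7 = 2*3 + 1
3 = 3*1 + 0
The gcd is 1. Working backward:
1 = 7 − 2·3
1 = −2·101 + 29·7
1 = 29·108 − 31·101
1 = −31·533 + 153·108
1 = 153·1174 − 337·533
1 = −337·6403 + 1838·1174
So 1174·1838 ≡ 1 (mod 6403).

1838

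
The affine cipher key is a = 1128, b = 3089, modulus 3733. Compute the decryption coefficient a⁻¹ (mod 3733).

3134

Run Euclid on (3733, 1128):
3733 = 3×1128 + 349
1128 = 3×349 + 81
349 = 4×81 + 25
81 = 3×25 + 6
25 = 4×6 + 1
6 = 6×1 + 0
The gcd is 1. Working backward:
1 = 25 − 4·6
1 = −4·81 + 13·25
1 = 13·349 − 56·81
1 = −56·1128 + 181·349
1 = 181·3733 − 599·1128
So 1128·(-599) ≡ 1 (mod 3733), and -599 ≡ 3134 (mod 3733).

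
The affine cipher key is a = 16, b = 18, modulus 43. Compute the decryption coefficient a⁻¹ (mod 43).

Extended Euclidean algorithm:
43 = 2×16 + 11
16 = 1×11 + 5
11 = 2×5 + 1
5 = 5×1 + 0
Since gcd(16, 43) = 1, back-substitute to write 1 as a combination:
1 = 11 − 2·5
1 = −2·16 + 3·11
1 = 3·43 − 8·16
So 16·(-8) ≡ 1 (mod 43), and -8 ≡ 35 (mod 43).

35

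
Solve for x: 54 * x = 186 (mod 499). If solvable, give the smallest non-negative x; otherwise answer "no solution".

First find gcd(54, 499):
499 = 9·54 + 13
54 = 4·13 + 2
13 = 6·2 + 1
2 = 2·1 + 0
gcd = 1, so a unique solution mod 499 exists.
Back-substitute for the Bézout coefficients:
1 = 13 − 6·2
1 = −6·54 + 25·13
1 = 25·499 − 231·54
So 54·(-231) ≡ 1 (mod 499), giving 54⁻¹ ≡ 268.
x ≡ 54⁻¹·186 ≡ 268·186 ≡ 447 (mod 499).

447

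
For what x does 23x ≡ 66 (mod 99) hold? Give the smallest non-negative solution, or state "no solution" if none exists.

33

First find gcd(23, 99):
99 = 4*23 + 7
23 = 3*7 + 2
7 = 3*2 + 1
2 = 2*1 + 0
gcd = 1, so a unique solution mod 99 exists.
Back-substitute for the Bézout coefficients:
1 = 7 − 3·2
1 = −3·23 + 10·7
1 = 10·99 − 43·23
So 23·(-43) ≡ 1 (mod 99), giving 23⁻¹ ≡ 56.
x ≡ 23⁻¹·66 ≡ 56·66 ≡ 33 (mod 99).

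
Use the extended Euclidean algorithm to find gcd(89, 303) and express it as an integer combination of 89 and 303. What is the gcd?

1

Euclidean algorithm:
303 = 3*89 + 36
89 = 2*36 + 17
36 = 2*17 + 2
17 = 8*2 + 1
2 = 2*1 + 0
gcd(89, 303) = 1.
Express as a combination:
1 = 17 − 8·2
1 = −8·36 + 17·17
1 = 17·89 − 42·36
1 = −42·303 + 143·89
So 1 = (-42)·303 + (143)·89.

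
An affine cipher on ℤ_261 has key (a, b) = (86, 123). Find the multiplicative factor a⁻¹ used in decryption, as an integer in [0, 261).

173

Extended Euclidean algorithm:
261 = 3·86 + 3
86 = 28·3 + 2
3 = 1·2 + 1
2 = 2·1 + 0
gcd = 1, so the inverse exists. Back-substitute:
1 = 3 − 2
1 = −86 + 29·3
1 = 29·261 − 88·86
Thus 86·(-88) ≡ 1 (mod 261); reducing, -88 mod 261 = 173.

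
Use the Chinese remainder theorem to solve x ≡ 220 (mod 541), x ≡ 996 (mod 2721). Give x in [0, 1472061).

605058

Write x = 220 + 541·k. Then 541·k ≡ 996 − 220 ≡ 776 (mod 2721).
Need 541⁻¹ mod 2721. Extended Euclid on (2721, 541):
2721 = 5×541 + 16
541 = 33×16 + 13
16 = 1×13 + 3
13 = 4×3 + 1
3 = 3×1 + 0
Back-substitute:
1 = 13 − 4·3
1 = −4·16 + 5·13
1 = 5·541 − 169·16
1 = −169·2721 + 850·541
541⁻¹ ≡ 850 (mod 2721), so k ≡ 850·776 ≡ 1118 (mod 2721).
x = 220 + 541·1118 = 605058.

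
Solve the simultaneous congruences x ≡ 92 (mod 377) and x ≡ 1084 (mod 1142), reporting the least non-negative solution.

Write x = 92 + 377·k. Then 377·k ≡ 1084 − 92 ≡ 992 (mod 1142).
Need 377⁻¹ mod 1142. Extended Euclid on (1142, 377):
1142 = 3·377 + 11
377 = 34·11 + 3
11 = 3·3 + 2
3 = 1·2 + 1
2 = 2·1 + 0
Back-substitute:
1 = 3 − 2
1 = −11 + 4·3
1 = 4·377 − 137·11
1 = −137·1142 + 415·377
377⁻¹ ≡ 415 (mod 1142), so k ≡ 415·992 ≡ 560 (mod 1142).
x = 92 + 377·560 = 211212.

211212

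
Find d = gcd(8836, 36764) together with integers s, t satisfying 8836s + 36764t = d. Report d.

4

Apply Euclid's algorithm to 36764 and 8836:
36764 = 4·8836 + 1420
8836 = 6·1420 + 316
1420 = 4·316 + 156
316 = 2·156 + 4
156 = 39·4 + 0
gcd(8836, 36764) = 4.
Back-substituting:
4 = 316 − 2·156
4 = −2·1420 + 9·316
4 = 9·8836 − 56·1420
4 = −56·36764 + 233·8836
So 4 = (-56)·36764 + (233)·8836.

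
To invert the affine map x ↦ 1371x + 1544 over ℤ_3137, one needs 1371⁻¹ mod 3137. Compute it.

Run Euclid on (3137, 1371):
3137 = 2×1371 + 395
1371 = 3×395 + 186
395 = 2×186 + 23
186 = 8×23 + 2
23 = 11×2 + 1
2 = 2×1 + 0
gcd = 1, so the inverse exists. Back-substitute:
1 = 23 − 11·2
1 = −11·186 + 89·23
1 = 89·395 − 189·186
1 = −189·1371 + 656·395
1 = 656·3137 − 1501·1371
So 1371·(-1501) ≡ 1 (mod 3137), and -1501 ≡ 1636 (mod 3137).

1636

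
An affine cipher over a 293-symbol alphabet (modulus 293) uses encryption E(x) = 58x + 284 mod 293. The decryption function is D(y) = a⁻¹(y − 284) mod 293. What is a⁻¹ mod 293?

96

Run Euclid on (293, 58):
293 = 5*58 + 3
58 = 19*3 + 1
3 = 3*1 + 0
Since gcd(58, 293) = 1, back-substitute to write 1 as a combination:
1 = 58 − 19·3
1 = −19·293 + 96·58
So 58·96 ≡ 1 (mod 293).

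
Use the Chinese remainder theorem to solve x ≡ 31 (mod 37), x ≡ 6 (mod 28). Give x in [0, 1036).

Write x = 31 + 37·k. Then 37·k ≡ 6 − 31 ≡ 3 (mod 28).
Need 37⁻¹ mod 28. Extended Euclid on (28, 9):
28 = 3×9 + 1
9 = 9×1 + 0
Back-substitute:
1 = 28 − 3·9
37⁻¹ ≡ 25 (mod 28), so k ≡ 25·3 ≡ 19 (mod 28).
x = 31 + 37·19 = 734.

734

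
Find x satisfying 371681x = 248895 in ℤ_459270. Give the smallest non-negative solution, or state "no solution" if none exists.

First find gcd(371681, 459270):
459270 = 1*371681 + 87589
371681 = 4*87589 + 21325
87589 = 4*21325 + 2289
21325 = 9*2289 + 724
2289 = 3*724 + 117
724 = 6*117 + 22
117 = 5*22 + 7
22 = 3*7 + 1
7 = 7*1 + 0
gcd = 1, so a unique solution mod 459270 exists.
Back-substitute for the Bézout coefficients:
1 = 22 − 3·7
1 = −3·117 + 16·22
1 = 16·724 − 99·117
1 = −99·2289 + 313·724
1 = 313·21325 − 2916·2289
1 = −2916·87589 + 11977·21325
1 = 11977·371681 − 50824·87589
1 = −50824·459270 + 62801·371681
So 371681·(62801) ≡ 1 (mod 459270), giving 371681⁻¹ ≡ 62801.
x ≡ 371681⁻¹·248895 ≡ 62801·248895 ≡ 59715 (mod 459270).

59715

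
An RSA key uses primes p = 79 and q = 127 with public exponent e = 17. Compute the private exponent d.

φ(n) = (p−1)(q−1) = 78·126 = 9828.
Need d with 17·d ≡ 1 (mod 9828). Apply the extended Euclidean algorithm:
9828 = 578×17 + 2
17 = 8×2 + 1
2 = 2×1 + 0
Back-substitute:
1 = 17 − 8·2
1 = −8·9828 + 4625·17
So 17·4625 ≡ 1 (mod 9828), hence d = 4625.

4625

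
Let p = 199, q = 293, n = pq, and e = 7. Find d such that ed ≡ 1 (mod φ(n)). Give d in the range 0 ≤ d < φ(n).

16519

φ(n) = (p−1)(q−1) = 198·292 = 57816.
Need d with 7·d ≡ 1 (mod 57816). Apply the extended Euclidean algorithm:
57816 = 8259*7 + 3
7 = 2*3 + 1
3 = 3*1 + 0
Back-substitute:
1 = 7 − 2·3
1 = −2·57816 + 16519·7
So 7·16519 ≡ 1 (mod 57816), hence d = 16519.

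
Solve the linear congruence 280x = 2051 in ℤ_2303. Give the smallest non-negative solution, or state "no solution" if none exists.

32

First find gcd(280, 2303):
2303 = 8*280 + 63
280 = 4*63 + 28
63 = 2*28 + 7
28 = 4*7 + 0
gcd = 7 and 7 | 2051, so solutions exist. Divide through by 7: 40x ≡ 293 (mod 329).
Now find 40⁻¹ mod 329:
329 = 8*40 + 9
40 = 4*9 + 4
9 = 2*4 + 1
4 = 4*1 + 0
Back-substitute:
1 = 9 − 2·4
1 = −2·40 + 9·9
1 = 9·329 − 74·40
So 40·(-74) ≡ 1 (mod 329), i.e. 40⁻¹ ≡ 255.
Then x ≡ 255·293 ≡ 32 (mod 329); the smallest non-negative solution is x = 32.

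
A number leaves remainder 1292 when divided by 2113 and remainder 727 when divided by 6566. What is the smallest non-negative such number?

Write x = 1292 + 2113·k. Then 2113·k ≡ 727 − 1292 ≡ 6001 (mod 6566).
Need 2113⁻¹ mod 6566. Extended Euclid on (6566, 2113):
6566 = 3×2113 + 227
2113 = 9×227 + 70
227 = 3×70 + 17
70 = 4×17 + 2
17 = 8×2 + 1
2 = 2×1 + 0
Back-substitute:
1 = 17 − 8·2
1 = −8·70 + 33·17
1 = 33·227 − 107·70
1 = −107·2113 + 996·227
1 = 996·6566 − 3095·2113
2113⁻¹ ≡ 3471 (mod 6566), so k ≡ 3471·6001 ≡ 2119 (mod 6566).
x = 1292 + 2113·2119 = 4478739.

4478739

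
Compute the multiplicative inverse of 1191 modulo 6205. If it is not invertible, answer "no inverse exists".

gcd(6205, 1191) by repeated division:
6205 = 5*1191 + 250
1191 = 4*250 + 191
250 = 1*191 + 59
191 = 3*59 + 14
59 = 4*14 + 3
14 = 4*3 + 2
3 = 1*2 + 1
2 = 2*1 + 0
The gcd is 1. Working backward:
1 = 3 − 2
1 = −14 + 5·3
1 = 5·59 − 21·14
1 = −21·191 + 68·59
1 = 68·250 − 89·191
1 = −89·1191 + 424·250
1 = 424·6205 − 2209·1191
Hence 1191⁻¹ ≡ -2209 ≡ 3996 (mod 6205).

3996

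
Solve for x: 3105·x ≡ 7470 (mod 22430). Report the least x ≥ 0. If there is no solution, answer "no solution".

2668

First find gcd(3105, 22430):
22430 = 7×3105 + 695
3105 = 4×695 + 325
695 = 2×325 + 45
325 = 7×45 + 10
45 = 4×10 + 5
10 = 2×5 + 0
gcd = 5 and 5 | 7470, so solutions exist. Divide through by 5: 621x ≡ 1494 (mod 4486).
Now find 621⁻¹ mod 4486:
4486 = 7×621 + 139
621 = 4×139 + 65
139 = 2×65 + 9
65 = 7×9 + 2
9 = 4×2 + 1
2 = 2×1 + 0
Back-substitute:
1 = 9 − 4·2
1 = −4·65 + 29·9
1 = 29·139 − 62·65
1 = −62·621 + 277·139
1 = 277·4486 − 2001·621
So 621·(-2001) ≡ 1 (mod 4486), i.e. 621⁻¹ ≡ 2485.
Then x ≡ 2485·1494 ≡ 2668 (mod 4486); the smallest non-negative solution is x = 2668.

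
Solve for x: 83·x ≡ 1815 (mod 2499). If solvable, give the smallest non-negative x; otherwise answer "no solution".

2280

First find gcd(83, 2499):
2499 = 30·83 + 9
83 = 9·9 + 2
9 = 4·2 + 1
2 = 2·1 + 0
gcd = 1, so a unique solution mod 2499 exists.
Back-substitute for the Bézout coefficients:
1 = 9 − 4·2
1 = −4·83 + 37·9
1 = 37·2499 − 1114·83
So 83·(-1114) ≡ 1 (mod 2499), giving 83⁻¹ ≡ 1385.
x ≡ 83⁻¹·1815 ≡ 1385·1815 ≡ 2280 (mod 2499).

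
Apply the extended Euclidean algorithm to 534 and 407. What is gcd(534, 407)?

1

Repeated division:
534 = 1*407 + 127
407 = 3*127 + 26
127 = 4*26 + 23
26 = 1*23 + 3
23 = 7*3 + 2
3 = 1*2 + 1
2 = 2*1 + 0
gcd(534, 407) = 1.
Back-substituting:
1 = 3 − 2
1 = −23 + 8·3
1 = 8·26 − 9·23
1 = −9·127 + 44·26
1 = 44·407 − 141·127
1 = −141·534 + 185·407
So 1 = (-141)·534 + (185)·407.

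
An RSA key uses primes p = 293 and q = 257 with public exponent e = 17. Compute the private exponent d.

48369

φ(n) = (p−1)(q−1) = 292·256 = 74752.
Need d with 17·d ≡ 1 (mod 74752). Apply the extended Euclidean algorithm:
74752 = 4397×17 + 3
17 = 5×3 + 2
3 = 1×2 + 1
2 = 2×1 + 0
Back-substitute:
1 = 3 − 2
1 = −17 + 6·3
1 = 6·74752 − 26383·17
So 17·(-26383) ≡ 1 (mod 74752), hence d ≡ -26383 ≡ 48369 (mod 74752).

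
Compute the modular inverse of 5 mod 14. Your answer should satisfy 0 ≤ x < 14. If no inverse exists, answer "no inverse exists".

Extended Euclidean algorithm:
14 = 2·5 + 4
5 = 1·4 + 1
4 = 4·1 + 0
gcd = 1, so the inverse exists. Back-substitute:
1 = 5 − 4
1 = −14 + 3·5
So 5·3 ≡ 1 (mod 14).

3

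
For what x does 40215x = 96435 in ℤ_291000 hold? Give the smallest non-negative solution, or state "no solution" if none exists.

12709

First find gcd(40215, 291000):
291000 = 7×40215 + 9495
40215 = 4×9495 + 2235
9495 = 4×2235 + 555
2235 = 4×555 + 15
555 = 37×15 + 0
gcd = 15 and 15 | 96435, so solutions exist. Divide through by 15: 2681x ≡ 6429 (mod 19400).
Now find 2681⁻¹ mod 19400:
19400 = 7×2681 + 633
2681 = 4×633 + 149
633 = 4×149 + 37
149 = 4×37 + 1
37 = 37×1 + 0
Back-substitute:
1 = 149 − 4·37
1 = −4·633 + 17·149
1 = 17·2681 − 72·633
1 = −72·19400 + 521·2681
So 2681⁻¹ ≡ 521 (mod 19400).
Then x ≡ 521·6429 ≡ 12709 (mod 19400); the smallest non-negative solution is x = 12709.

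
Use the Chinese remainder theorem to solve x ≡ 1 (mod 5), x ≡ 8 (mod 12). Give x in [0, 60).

56

Write x = 1 + 5·k. Then 5·k ≡ 8 − 1 ≡ 7 (mod 12).
Need 5⁻¹ mod 12. Extended Euclid on (12, 5):
12 = 2*5 + 2
5 = 2*2 + 1
2 = 2*1 + 0
Back-substitute:
1 = 5 − 2·2
1 = −2·12 + 5·5
5⁻¹ ≡ 5 (mod 12), so k ≡ 5·7 ≡ 11 (mod 12).
x = 1 + 5·11 = 56.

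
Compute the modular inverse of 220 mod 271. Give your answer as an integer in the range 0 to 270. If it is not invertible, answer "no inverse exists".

Extended Euclidean algorithm:
271 = 1·220 + 51
220 = 4·51 + 16
51 = 3·16 + 3
16 = 5·3 + 1
3 = 3·1 + 0
gcd = 1, so the inverse exists. Back-substitute:
1 = 16 − 5·3
1 = −5·51 + 16·16
1 = 16·220 − 69·51
1 = −69·271 + 85·220
So 220·85 ≡ 1 (mod 271).

85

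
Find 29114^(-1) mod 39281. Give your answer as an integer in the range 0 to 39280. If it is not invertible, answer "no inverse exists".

27188

Run Euclid on (39281, 29114):
39281 = 1·29114 + 10167
29114 = 2·10167 + 8780
10167 = 1·8780 + 1387
8780 = 6·1387 + 458
1387 = 3·458 + 13
458 = 35·13 + 3
13 = 4·3 + 1
3 = 3·1 + 0
The gcd is 1. Working backward:
1 = 13 − 4·3
1 = −4·458 + 141·13
1 = 141·1387 − 427·458
1 = −427·8780 + 2703·1387
1 = 2703·10167 − 3130·8780
1 = −3130·29114 + 8963·10167
1 = 8963·39281 − 12093·29114
Thus 29114·(-12093) ≡ 1 (mod 39281); reducing, -12093 mod 39281 = 27188.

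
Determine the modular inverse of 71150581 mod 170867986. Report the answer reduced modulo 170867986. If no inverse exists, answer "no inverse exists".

4594563

Run Euclid on (170867986, 71150581):
170867986 = 2·71150581 + 28566824
71150581 = 2·28566824 + 14016933
28566824 = 2·14016933 + 532958
14016933 = 26·532958 + 160025
532958 = 3·160025 + 52883
160025 = 3·52883 + 1376
52883 = 38·1376 + 595
1376 = 2·595 + 186
595 = 3·186 + 37
186 = 5·37 + 1
37 = 37·1 + 0
The gcd is 1. Working backward:
1 = 186 − 5·37
1 = −5·595 + 16·186
1 = 16·1376 − 37·595
1 = −37·52883 + 1422·1376
1 = 1422·160025 − 4303·52883
1 = −4303·532958 + 14331·160025
1 = 14331·14016933 − 376909·532958
1 = −376909·28566824 + 768149·14016933
1 = 768149·71150581 − 1913207·28566824
1 = −1913207·170867986 + 4594563·71150581
So 71150581·4594563 ≡ 1 (mod 170867986).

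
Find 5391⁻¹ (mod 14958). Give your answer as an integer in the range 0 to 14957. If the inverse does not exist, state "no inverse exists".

no inverse exists

Compute gcd(5391, 14958):
14958 = 2*5391 + 4176
5391 = 1*4176 + 1215
4176 = 3*1215 + 531
1215 = 2*531 + 153
531 = 3*153 + 72
153 = 2*72 + 9
72 = 8*9 + 0
gcd(5391, 14958) = 9 ≠ 1, so 5391 has no multiplicative inverse modulo 14958.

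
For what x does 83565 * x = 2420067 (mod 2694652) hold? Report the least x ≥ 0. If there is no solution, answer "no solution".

First find gcd(83565, 2694652):
2694652 = 32·83565 + 20572
83565 = 4·20572 + 1277
20572 = 16·1277 + 140
1277 = 9·140 + 17
140 = 8·17 + 4
17 = 4·4 + 1
4 = 4·1 + 0
gcd = 1, so a unique solution mod 2694652 exists.
Back-substitute for the Bézout coefficients:
1 = 17 − 4·4
1 = −4·140 + 33·17
1 = 33·1277 − 301·140
1 = −301·20572 + 4849·1277
1 = 4849·83565 − 19697·20572
1 = −19697·2694652 + 635153·83565
So 83565·(635153) ≡ 1 (mod 2694652), giving 83565⁻¹ ≡ 635153.
x ≡ 83565⁻¹·2420067 ≡ 635153·2420067 ≡ 2474891 (mod 2694652).

2474891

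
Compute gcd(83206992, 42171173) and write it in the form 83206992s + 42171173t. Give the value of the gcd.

Euclidean algorithm:
83206992 = 1×42171173 + 41035819
42171173 = 1×41035819 + 1135354
41035819 = 36×1135354 + 163075
1135354 = 6×163075 + 156904
163075 = 1×156904 + 6171
156904 = 25×6171 + 2629
6171 = 2×2629 + 913
2629 = 2×913 + 803
913 = 1×803 + 110
803 = 7×110 + 33
110 = 3×33 + 11
33 = 3×11 + 0
gcd(83206992, 42171173) = 11.
Back-substituting:
11 = 110 − 3·33
11 = −3·803 + 22·110
11 = 22·913 − 25·803
11 = −25·2629 + 72·913
11 = 72·6171 − 169·2629
11 = −169·156904 + 4297·6171
11 = 4297·163075 − 4466·156904
11 = −4466·1135354 + 31093·163075
11 = 31093·41035819 − 1123814·1135354
11 = −1123814·42171173 + 1154907·41035819
11 = 1154907·83206992 − 2278721·42171173
So 11 = (1154907)·83206992 + (-2278721)·42171173.

11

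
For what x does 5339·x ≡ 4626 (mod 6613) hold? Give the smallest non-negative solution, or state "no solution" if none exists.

4014

First find gcd(5339, 6613):
6613 = 1·5339 + 1274
5339 = 4·1274 + 243
1274 = 5·243 + 59
243 = 4·59 + 7
59 = 8·7 + 3
7 = 2·3 + 1
3 = 3·1 + 0
gcd = 1, so a unique solution mod 6613 exists.
Back-substitute for the Bézout coefficients:
1 = 7 − 2·3
1 = −2·59 + 17·7
1 = 17·243 − 70·59
1 = −70·1274 + 367·243
1 = 367·5339 − 1538·1274
1 = −1538·6613 + 1905·5339
So 5339·(1905) ≡ 1 (mod 6613), giving 5339⁻¹ ≡ 1905.
x ≡ 5339⁻¹·4626 ≡ 1905·4626 ≡ 4014 (mod 6613).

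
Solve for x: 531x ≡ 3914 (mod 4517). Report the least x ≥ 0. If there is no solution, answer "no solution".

First find gcd(531, 4517):
4517 = 8·531 + 269
531 = 1·269 + 262
269 = 1·262 + 7
262 = 37·7 + 3
7 = 2·3 + 1
3 = 3·1 + 0
gcd = 1, so a unique solution mod 4517 exists.
Back-substitute for the Bézout coefficients:
1 = 7 − 2·3
1 = −2·262 + 75·7
1 = 75·269 − 77·262
1 = −77·531 + 152·269
1 = 152·4517 − 1293·531
So 531·(-1293) ≡ 1 (mod 4517), giving 531⁻¹ ≡ 3224.
x ≡ 531⁻¹·3914 ≡ 3224·3914 ≡ 2755 (mod 4517).

2755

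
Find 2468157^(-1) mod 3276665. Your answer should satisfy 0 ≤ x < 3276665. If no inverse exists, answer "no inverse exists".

Extended Euclidean algorithm:
3276665 = 1×2468157 + 808508
2468157 = 3×808508 + 42633
808508 = 18×42633 + 41114
42633 = 1×41114 + 1519
41114 = 27×1519 + 101
1519 = 15×101 + 4
101 = 25×4 + 1
4 = 4×1 + 0
The gcd is 1. Working backward:
1 = 101 − 25·4
1 = −25·1519 + 376·101
1 = 376·41114 − 10177·1519
1 = −10177·42633 + 10553·41114
1 = 10553·808508 − 200131·42633
1 = −200131·2468157 + 610946·808508
1 = 610946·3276665 − 811077·2468157
Thus 2468157·(-811077) ≡ 1 (mod 3276665); reducing, -811077 mod 3276665 = 2465588.

2465588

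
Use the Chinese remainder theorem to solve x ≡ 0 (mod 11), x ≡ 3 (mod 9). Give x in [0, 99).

66

Write x = 0 + 11·k. Then 11·k ≡ 3 − 0 ≡ 3 (mod 9).
Need 11⁻¹ mod 9. Extended Euclid on (9, 2):
9 = 4·2 + 1
2 = 2·1 + 0
Back-substitute:
1 = 9 − 4·2
11⁻¹ ≡ 5 (mod 9), so k ≡ 5·3 ≡ 6 (mod 9).
x = 0 + 11·6 = 66.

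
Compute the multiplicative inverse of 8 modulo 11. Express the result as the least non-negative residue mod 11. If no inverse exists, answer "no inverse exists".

Apply the Euclidean algorithm to 11 and 8:
11 = 1·8 + 3
8 = 2·3 + 2
3 = 1·2 + 1
2 = 2·1 + 0
gcd = 1, so the inverse exists. Back-substitute:
1 = 3 − 2
1 = −8 + 3·3
1 = 3·11 − 4·8
Thus 8·(-4) ≡ 1 (mod 11); reducing, -4 mod 11 = 7.

7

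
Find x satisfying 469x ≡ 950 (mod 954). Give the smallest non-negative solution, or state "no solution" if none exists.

716

First find gcd(469, 954):
954 = 2·469 + 16
469 = 29·16 + 5
16 = 3·5 + 1
5 = 5·1 + 0
gcd = 1, so a unique solution mod 954 exists.
Back-substitute for the Bézout coefficients:
1 = 16 − 3·5
1 = −3·469 + 88·16
1 = 88·954 − 179·469
So 469·(-179) ≡ 1 (mod 954), giving 469⁻¹ ≡ 775.
x ≡ 469⁻¹·950 ≡ 775·950 ≡ 716 (mod 954).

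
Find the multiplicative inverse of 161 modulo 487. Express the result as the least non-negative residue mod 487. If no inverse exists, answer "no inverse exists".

121

Run Euclid on (487, 161):
487 = 3×161 + 4
161 = 40×4 + 1
4 = 4×1 + 0
Since gcd(161, 487) = 1, back-substitute to write 1 as a combination:
1 = 161 − 40·4
1 = −40·487 + 121·161
So 161·121 ≡ 1 (mod 487).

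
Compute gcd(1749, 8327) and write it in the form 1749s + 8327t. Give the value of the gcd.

11

Repeated division:
8327 = 4×1749 + 1331
1749 = 1×1331 + 418
1331 = 3×418 + 77
418 = 5×77 + 33
77 = 2×33 + 11
33 = 3×11 + 0
gcd(1749, 8327) = 11.
Back-substituting:
11 = 77 − 2·33
11 = −2·418 + 11·77
11 = 11·1331 − 35·418
11 = −35·1749 + 46·1331
11 = 46·8327 − 219·1749
So 11 = (46)·8327 + (-219)·1749.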